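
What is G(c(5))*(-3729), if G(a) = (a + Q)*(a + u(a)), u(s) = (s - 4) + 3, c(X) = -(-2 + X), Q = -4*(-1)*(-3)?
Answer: -391545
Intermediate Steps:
Q = -12 (Q = 4*(-3) = -12)
c(X) = 2 - X
u(s) = -1 + s (u(s) = (-4 + s) + 3 = -1 + s)
G(a) = (-1 + 2*a)*(-12 + a) (G(a) = (a - 12)*(a + (-1 + a)) = (-12 + a)*(-1 + 2*a) = (-1 + 2*a)*(-12 + a))
G(c(5))*(-3729) = (12 - 25*(2 - 1*5) + 2*(2 - 1*5)²)*(-3729) = (12 - 25*(2 - 5) + 2*(2 - 5)²)*(-3729) = (12 - 25*(-3) + 2*(-3)²)*(-3729) = (12 + 75 + 2*9)*(-3729) = (12 + 75 + 18)*(-3729) = 105*(-3729) = -391545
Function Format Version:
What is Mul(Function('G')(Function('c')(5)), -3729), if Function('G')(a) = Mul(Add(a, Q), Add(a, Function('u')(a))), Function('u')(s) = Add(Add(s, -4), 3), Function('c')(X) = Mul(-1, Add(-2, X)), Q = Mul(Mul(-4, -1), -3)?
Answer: -391545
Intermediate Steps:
Q = -12 (Q = Mul(4, -3) = -12)
Function('c')(X) = Add(2, Mul(-1, X))
Function('u')(s) = Add(-1, s) (Function('u')(s) = Add(Add(-4, s), 3) = Add(-1, s))
Function('G')(a) = Mul(Add(-1, Mul(2, a)), Add(-12, a)) (Function('G')(a) = Mul(Add(a, -12), Add(a, Add(-1, a))) = Mul(Add(-12, a), Add(-1, Mul(2, a))) = Mul(Add(-1, Mul(2, a)), Add(-12, a)))
Mul(Function('G')(Function('c')(5)), -3729) = Mul(Add(12, Mul(-25, Add(2, Mul(-1, 5))), Mul(2, Pow(Add(2, Mul(-1, 5)), 2))), -3729) = Mul(Add(12, Mul(-25, Add(2, -5)), Mul(2, Pow(Add(2, -5), 2))), -3729) = Mul(Add(12, Mul(-25, -3), Mul(2, Pow(-3, 2))), -3729) = Mul(Add(12, 75, Mul(2, 9)), -3729) = Mul(Add(12, 75, 18), -3729) = Mul(105, -3729) = -391545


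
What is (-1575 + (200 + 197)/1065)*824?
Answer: -1381829872/1065 ≈ -1.2975e+6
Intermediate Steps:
(-1575 + (200 + 197)/1065)*824 = (-1575 + 397*(1/1065))*824 = (-1575 + 397/1065)*824 = -1676978/1065*824 = -1381829872/1065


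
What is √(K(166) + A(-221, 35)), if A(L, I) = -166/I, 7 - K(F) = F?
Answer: I*√200585/35 ≈ 12.796*I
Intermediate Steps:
K(F) = 7 - F
√(K(166) + A(-221, 35)) = √((7 - 1*166) - 166/35) = √((7 - 166) - 166*1/35) = √(-159 - 166/35) = √(-5731/35) = I*√200585/35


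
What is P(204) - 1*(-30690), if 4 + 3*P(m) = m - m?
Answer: 92066/3 ≈ 30689.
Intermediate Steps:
P(m) = -4/3 (P(m) = -4/3 + (m - m)/3 = -4/3 + (⅓)*0 = -4/3 + 0 = -4/3)
P(204) - 1*(-30690) = -4/3 - 1*(-30690) = -4/3 + 30690 = 92066/3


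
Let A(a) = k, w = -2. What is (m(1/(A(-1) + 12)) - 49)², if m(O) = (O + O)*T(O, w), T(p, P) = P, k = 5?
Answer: 700569/289 ≈ 2424.1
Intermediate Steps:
A(a) = 5
m(O) = -4*O (m(O) = (O + O)*(-2) = (2*O)*(-2) = -4*O)
(m(1/(A(-1) + 12)) - 49)² = (-4/(5 + 12) - 49)² = (-4/17 - 49)² = (-837/17)² = 700569/289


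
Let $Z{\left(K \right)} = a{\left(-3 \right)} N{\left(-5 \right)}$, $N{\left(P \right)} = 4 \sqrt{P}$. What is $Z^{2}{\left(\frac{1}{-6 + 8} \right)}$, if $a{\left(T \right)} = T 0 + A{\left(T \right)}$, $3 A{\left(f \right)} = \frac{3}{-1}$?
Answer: $-80$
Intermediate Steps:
$A{\left(f \right)} = -1$ ($A{\left(f \right)} = \frac{3 \frac{1}{-1}}{3} = \frac{3 \left(-1\right)}{3} = \frac{1}{3} \left(-3\right) = -1$)
$a{\left(T \right)} = -1$ ($a{\left(T \right)} = T 0 - 1 = 0 - 1 = -1$)
$Z{\left(K \right)} = - 4 i \sqrt{5}$ ($Z{\left(K \right)} = - 4 \sqrt{-5} = - 4 i \sqrt{5}$)
$Z^{2}{\left(\frac{1}{-6 + 8} \right)} = \left(- 4 i \sqrt{5}\right)^{2} = -80$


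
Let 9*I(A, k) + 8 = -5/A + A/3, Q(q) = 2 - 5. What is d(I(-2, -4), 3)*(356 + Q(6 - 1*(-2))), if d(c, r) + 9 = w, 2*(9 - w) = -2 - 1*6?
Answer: 1412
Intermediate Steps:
Q(q) = -3
I(A, k) = -8/9 - 5/(9*A) + A/27 (I(A, k) = -8/9 + (-5/A + A/3)/9 = -8/9 + (-5/(9*A) + A/27) = -8/9 - 5/(9*A) + A/27)
w = 13 (w = 9 - (-2 - 1*6)/2 = 9 - (-2 - 6)/2 = 9 - ½*(-8) = 9 + 4 = 13)
d(c, r) = 4 (d(c, r) = -9 + 13 = 4)
d(I(-2, -4), 3)*(356 + Q(6 - 1*(-2))) = 4*(356 - 3) = 4*353 = 1412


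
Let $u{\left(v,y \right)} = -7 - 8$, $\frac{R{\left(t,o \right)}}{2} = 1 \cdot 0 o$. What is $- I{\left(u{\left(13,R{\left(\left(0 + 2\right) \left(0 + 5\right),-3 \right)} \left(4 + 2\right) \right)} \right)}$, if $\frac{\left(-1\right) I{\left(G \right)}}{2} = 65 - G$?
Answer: $160$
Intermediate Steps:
$R{\left(t,o \right)} = 0$ ($R{\left(t,o \right)} = 2 \cdot 1 \cdot 0 o = 2 \cdot 0 o = 2 \cdot 0 = 0$)
$u{\left(v,y \right)} = -15$
$I{\left(G \right)} = -130 + 2 G$ ($I{\left(G \right)} = - 2 \left(65 - G\right) = -130 + 2 G$)
$- I{\left(u{\left(13,R{\left(\left(0 + 2\right) \left(0 + 5\right),-3 \right)} \left(4 + 2\right) \right)} \right)} = - (-130 + 2 \left(-15\right)) = - (-130 - 30) = \left(-1\right) \left(-160\right) = 160$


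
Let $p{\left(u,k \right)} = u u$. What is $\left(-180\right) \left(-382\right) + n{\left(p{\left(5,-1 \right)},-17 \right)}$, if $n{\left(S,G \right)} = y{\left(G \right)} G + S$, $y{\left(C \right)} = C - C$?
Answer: $68785$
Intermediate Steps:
$p{\left(u,k \right)} = u^{2}$
$y{\left(C \right)} = 0$
$n{\left(S,G \right)} = S$ ($n{\left(S,G \right)} = 0 G + S = 0 + S = S$)
$\left(-180\right) \left(-382\right) + n{\left(p{\left(5,-1 \right)},-17 \right)} = \left(-180\right) \left(-382\right) + 5^{2} = 68760 + 25 = 68785$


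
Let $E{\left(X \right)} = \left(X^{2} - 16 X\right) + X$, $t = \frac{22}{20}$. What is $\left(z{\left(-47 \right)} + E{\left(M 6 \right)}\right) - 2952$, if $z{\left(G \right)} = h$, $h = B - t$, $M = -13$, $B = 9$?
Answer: $\frac{43099}{10} \approx 4309.9$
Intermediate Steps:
$t = \frac{11}{10}$ ($t = 22 \cdot \frac{1}{20} = \frac{11}{10} \approx 1.1$)
$h = \frac{79}{10}$ ($h = 9 - \frac{11}{10} = \frac{79}{10} \approx 7.9$)
$z{\left(G \right)} = \frac{79}{10}$
$E{\left(X \right)} = X^{2} - 15 X$
$\left(z{\left(-47 \right)} + E{\left(M 6 \right)}\right) - 2952 = \left(\frac{79}{10} + \left(-13\right) 6 \left(-15 - 78\right)\right) - 2952 = \left(\frac{79}{10} - 78 \left(-15 - 78\right)\right) - 2952 = \left(\frac{79}{10} - -7254\right) - 2952 = \left(\frac{79}{10} + 7254\right) - 2952 = \frac{72619}{10} - 2952 = \frac{43099}{10}$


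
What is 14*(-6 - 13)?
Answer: -266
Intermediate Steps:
14*(-6 - 13) = 14*(-19) = -266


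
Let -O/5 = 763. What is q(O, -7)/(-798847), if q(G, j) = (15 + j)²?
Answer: -64/798847 ≈ -8.0116e-5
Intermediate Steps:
O = -3815 (O = -5*763 = -3815)
q(O, -7)/(-798847) = (15 - 7)²/(-798847) = 8²*(-1/798847) = 64*(-1/798847) = -64/798847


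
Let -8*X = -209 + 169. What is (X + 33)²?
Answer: 1444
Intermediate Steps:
X = 5 (X = -(-209 + 169)/8 = -⅛*(-40) = 5)
(X + 33)² = (5 + 33)² = 38² = 1444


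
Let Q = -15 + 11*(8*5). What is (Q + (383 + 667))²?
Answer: 2175625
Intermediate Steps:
Q = 425 (Q = -15 + 11*40 = -15 + 440 = 425)
(Q + (383 + 667))² = (425 + (383 + 667))² = (425 + 1050)² = 1475² = 2175625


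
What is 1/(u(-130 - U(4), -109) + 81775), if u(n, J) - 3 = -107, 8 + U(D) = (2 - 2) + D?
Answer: 1/81671 ≈ 1.2244e-5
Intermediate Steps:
U(D) = -8 + D (U(D) = -8 + ((2 - 2) + D) = -8 + (0 + D) = -8 + D)
u(n, J) = -104 (u(n, J) = 3 - 107 = -104)
1/(u(-130 - U(4), -109) + 81775) = 1/(-104 + 81775) = 1/81671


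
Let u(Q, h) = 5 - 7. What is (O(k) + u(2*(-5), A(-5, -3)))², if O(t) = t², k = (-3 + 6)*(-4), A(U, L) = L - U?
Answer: 20164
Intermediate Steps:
k = -12 (k = 3*(-4) = -12)
u(Q, h) = -2
(O(k) + u(2*(-5), A(-5, -3)))² = ((-12)² - 2)² = (144 - 2)² = 142² = 20164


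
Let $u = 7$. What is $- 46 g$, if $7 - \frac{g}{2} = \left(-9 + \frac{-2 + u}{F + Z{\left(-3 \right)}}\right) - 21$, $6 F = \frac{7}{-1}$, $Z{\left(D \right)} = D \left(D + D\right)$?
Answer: $- \frac{341044}{101} \approx -3376.7$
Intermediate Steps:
$Z{\left(D \right)} = 2 D^{2}$ ($Z{\left(D \right)} = D 2 D = 2 D^{2}$)
$F = - \frac{7}{6}$ ($F = \frac{7 \frac{1}{-1}}{6} = \frac{7 \left(-1\right)}{6} = \frac{1}{6} \left(-7\right) = - \frac{7}{6} \approx -1.1667$)
$g = \frac{7414}{101}$ ($g = 14 - 2 \left(\left(-9 + \frac{-2 + 7}{- \frac{7}{6} + 2 \left(-3\right)^{2}}\right) - 21\right) = 14 - 2 \left(\left(-9 + \frac{5}{- \frac{7}{6} + 2 \cdot 9}\right) - 21\right) = 14 - 2 \left(\left(-9 + \frac{5}{- \frac{7}{6} + 18}\right) - 21\right) = 14 - 2 \left(\left(-9 + \frac{5}{\frac{101}{6}}\right) - 21\right) = 14 - 2 \left(\left(-9 + 5 \cdot \frac{6}{101}\right) - 21\right) = 14 - 2 \left(\left(-9 + \frac{30}{101}\right) - 21\right) = 14 - 2 \left(- \frac{879}{101} - 21\right) = 14 - - \frac{6000}{101} = 14 + \frac{6000}{101} = \frac{7414}{101} \approx 73.406$)
$- 46 g = \left(-46\right) \frac{7414}{101} = - \frac{341044}{101}$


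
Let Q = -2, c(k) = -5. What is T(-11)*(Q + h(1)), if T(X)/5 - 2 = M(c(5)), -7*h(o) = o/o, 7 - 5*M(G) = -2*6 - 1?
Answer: -450/7 ≈ -64.286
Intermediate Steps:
M(G) = 4 (M(G) = 7/5 - (-2*6 - 1)/5 = 7/5 - (-12 - 1)/5 = 7/5 - 1/5*(-13) = 7/5 + 13/5 = 4)
h(o) = -1/7 (h(o) = -o/(7*o) = -1/7*1 = -1/7)
T(X) = 30 (T(X) = 10 + 5*4 = 10 + 20 = 30)
T(-11)*(Q + h(1)) = 30*(-2 - 1/7) = 30*(-15/7) = -450/7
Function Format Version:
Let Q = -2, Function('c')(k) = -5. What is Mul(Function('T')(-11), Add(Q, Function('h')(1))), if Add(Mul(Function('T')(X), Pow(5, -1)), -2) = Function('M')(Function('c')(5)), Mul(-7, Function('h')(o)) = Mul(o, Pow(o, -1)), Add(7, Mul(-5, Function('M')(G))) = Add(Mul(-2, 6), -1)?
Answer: Rational(-450, 7) ≈ -64.286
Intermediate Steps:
Function('M')(G) = 4 (Function('M')(G) = Add(Rational(7, 5), Mul(Rational(-1, 5), Add(Mul(-2, 6), -1))) = Add(Rational(7, 5), Mul(Rational(-1, 5), Add(-12, -1))) = Add(Rational(7, 5), Mul(Rational(-1, 5), -13)) = Add(Rational(7, 5), Rational(13, 5)) = 4)
Function('h')(o) = Rational(-1, 7) (Function('h')(o) = Mul(Rational(-1, 7), Mul(o, Pow(o, -1))) = Mul(Rational(-1, 7), 1) = Rational(-1, 7))
Function('T')(X) = 30 (Function('T')(X) = Add(10, Mul(5, 4)) = Add(10, 20) = 30)
Mul(Function('T')(-11), Add(Q, Function('h')(1))) = Mul(30, Add(-2, Rational(-1, 7))) = Mul(30, Rational(-15, 7)) = Rational(-450, 7)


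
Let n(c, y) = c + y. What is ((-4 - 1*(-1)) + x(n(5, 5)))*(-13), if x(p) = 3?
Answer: 0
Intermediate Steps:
((-4 - 1*(-1)) + x(n(5, 5)))*(-13) = ((-4 - 1*(-1)) + 3)*(-13) = ((-4 + 1) + 3)*(-13) = (-3 + 3)*(-13) = 0*(-13) = 0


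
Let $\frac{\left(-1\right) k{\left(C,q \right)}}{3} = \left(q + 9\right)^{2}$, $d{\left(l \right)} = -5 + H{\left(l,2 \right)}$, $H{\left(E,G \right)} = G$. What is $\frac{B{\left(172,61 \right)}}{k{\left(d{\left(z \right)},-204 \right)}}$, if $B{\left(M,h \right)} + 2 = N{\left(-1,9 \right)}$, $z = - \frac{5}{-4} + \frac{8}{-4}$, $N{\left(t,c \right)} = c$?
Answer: $- \frac{7}{114075} \approx -6.1363 \cdot 10^{-5}$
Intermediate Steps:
$z = - \frac{3}{4}$ ($z = \left(-5\right) \left(- \frac{1}{4}\right) + 8 \left(- \frac{1}{4}\right) = \frac{5}{4} - 2 = - \frac{3}{4} \approx -0.75$)
$d{\left(l \right)} = -3$ ($d{\left(l \right)} = -5 + 2 = -3$)
$B{\left(M,h \right)} = 7$ ($B{\left(M,h \right)} = -2 + 9 = 7$)
$k{\left(C,q \right)} = - 3 \left(9 + q\right)^{2}$ ($k{\left(C,q \right)} = - 3 \left(q + 9\right)^{2} = - 3 \left(9 + q\right)^{2}$)
$\frac{B{\left(172,61 \right)}}{k{\left(d{\left(z \right)},-204 \right)}} = \frac{7}{\left(-3\right) \left(9 - 204\right)^{2}} = \frac{7}{\left(-3\right) \left(-195\right)^{2}} = \frac{7}{\left(-3\right) 38025} = \frac{7}{-114075} = 7 \left(- \frac{1}{114075}\right) = - \frac{7}{114075}$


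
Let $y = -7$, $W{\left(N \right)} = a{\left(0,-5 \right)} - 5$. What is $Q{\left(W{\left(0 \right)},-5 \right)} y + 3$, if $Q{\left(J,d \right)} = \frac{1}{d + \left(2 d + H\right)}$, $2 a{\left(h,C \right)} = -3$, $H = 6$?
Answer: $\frac{34}{9} \approx 3.7778$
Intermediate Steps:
$a{\left(h,C \right)} = - \frac{3}{2}$ ($a{\left(h,C \right)} = \frac{1}{2} \left(-3\right) = - \frac{3}{2}$)
$W{\left(N \right)} = - \frac{13}{2}$ ($W{\left(N \right)} = - \frac{3}{2} - 5 = - \frac{13}{2}$)
$Q{\left(J,d \right)} = \frac{1}{6 + 3 d}$ ($Q{\left(J,d \right)} = \frac{1}{d + \left(2 d + 6\right)} = \frac{1}{d + \left(6 + 2 d\right)} = \frac{1}{6 + 3 d}$)
$Q{\left(W{\left(0 \right)},-5 \right)} y + 3 = \frac{1}{3 \left(2 - 5\right)} \left(-7\right) + 3 = \frac{1}{3 \left(-3\right)} \left(-7\right) + 3 = \frac{1}{3} \left(- \frac{1}{3}\right) \left(-7\right) + 3 = \left(- \frac{1}{9}\right) \left(-7\right) + 3 = \frac{7}{9} + 3 = \frac{34}{9}$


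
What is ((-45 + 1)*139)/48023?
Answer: -6116/48023 ≈ -0.12736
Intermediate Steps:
((-45 + 1)*139)/48023 = -44*139*(1/48023) = -6116*1/48023 = -6116/48023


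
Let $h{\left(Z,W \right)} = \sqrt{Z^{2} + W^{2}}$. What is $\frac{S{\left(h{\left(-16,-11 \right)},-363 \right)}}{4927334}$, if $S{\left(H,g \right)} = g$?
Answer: $- \frac{363}{4927334} \approx -7.3671 \cdot 10^{-5}$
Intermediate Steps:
$h{\left(Z,W \right)} = \sqrt{W^{2} + Z^{2}}$
$\frac{S{\left(h{\left(-16,-11 \right)},-363 \right)}}{4927334} = - \frac{363}{4927334}$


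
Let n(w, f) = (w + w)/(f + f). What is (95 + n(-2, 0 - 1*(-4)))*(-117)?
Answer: -22113/2 ≈ -11057.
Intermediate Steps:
n(w, f) = w/f (n(w, f) = (2*w)/((2*f)) = (2*w)*(1/(2*f)) = w/f)
(95 + n(-2, 0 - 1*(-4)))*(-117) = (95 - 2/(0 - 1*(-4)))*(-117) = (95 - 2/(0 + 4))*(-117) = (95 - 2/4)*(-117) = (95 - 2*¼)*(-117) = (95 - ½)*(-117) = (189/2)*(-117) = -22113/2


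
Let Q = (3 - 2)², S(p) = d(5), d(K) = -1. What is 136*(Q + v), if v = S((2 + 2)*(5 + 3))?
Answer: 0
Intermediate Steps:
S(p) = -1
Q = 1 (Q = 1² = 1)
v = -1
136*(Q + v) = 136*(1 - 1) = 136*0 = 0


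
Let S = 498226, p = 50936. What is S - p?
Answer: 447290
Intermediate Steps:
S - p = 498226 - 1*50936 = 498226 - 50936 = 447290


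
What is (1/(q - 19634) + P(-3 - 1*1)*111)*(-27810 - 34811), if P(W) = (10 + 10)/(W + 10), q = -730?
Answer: -471829133659/20364 ≈ -2.3170e+7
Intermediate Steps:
P(W) = 20/(10 + W)
(1/(q - 19634) + P(-3 - 1*1)*111)*(-27810 - 34811) = (1/(-730 - 19634) + (20/(10 + (-3 - 1*1)))*111)*(-27810 - 34811) = (1/(-20364) + (20/(10 + (-3 - 1)))*111)*(-62621) = (-1/20364 + (20/(10 - 4))*111)*(-62621) = (-1/20364 + (20/6)*111)*(-62621) = (-1/20364 + (20*(⅙))*111)*(-62621) = (-1/20364 + (10/3)*111)*(-62621) = (-1/20364 + 370)*(-62621) = (7534679/20364)*(-62621) = -471829133659/20364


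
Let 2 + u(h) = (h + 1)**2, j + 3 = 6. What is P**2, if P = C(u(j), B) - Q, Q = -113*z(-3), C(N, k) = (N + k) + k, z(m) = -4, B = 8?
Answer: 178084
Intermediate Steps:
j = 3 (j = -3 + 6 = 3)
u(h) = -2 + (1 + h)**2 (u(h) = -2 + (h + 1)**2 = -2 + (1 + h)**2)
C(N, k) = N + 2*k
Q = 452 (Q = -113*(-4) = 452)
P = -422 (P = ((-2 + (1 + 3)**2) + 2*8) - 1*452 = ((-2 + 4**2) + 16) - 452 = ((-2 + 16) + 16) - 452 = (14 + 16) - 452 = 30 - 452 = -422)
P**2 = (-422)**2 = 178084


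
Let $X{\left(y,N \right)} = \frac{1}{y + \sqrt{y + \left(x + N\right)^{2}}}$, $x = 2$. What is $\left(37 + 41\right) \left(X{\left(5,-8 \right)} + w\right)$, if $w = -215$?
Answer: $- \frac{134355}{8} + \frac{39 \sqrt{41}}{8} \approx -16763.0$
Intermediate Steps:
$X{\left(y,N \right)} = \frac{1}{y + \sqrt{y + \left(2 + N\right)^{2}}}$
$\left(37 + 41\right) \left(X{\left(5,-8 \right)} + w\right) = \left(37 + 41\right) \left(\frac{1}{5 + \sqrt{5 + \left(2 - 8\right)^{2}}} - 215\right) = 78 \left(\frac{1}{5 + \sqrt{5 + \left(-6\right)^{2}}} - 215\right) = 78 \left(\frac{1}{5 + \sqrt{5 + 36}} - 215\right) = 78 \left(\frac{1}{5 + \sqrt{41}} - 215\right) = 78 \left(-215 + \frac{1}{5 + \sqrt{41}}\right) = -16770 + \frac{78}{5 + \sqrt{41}}$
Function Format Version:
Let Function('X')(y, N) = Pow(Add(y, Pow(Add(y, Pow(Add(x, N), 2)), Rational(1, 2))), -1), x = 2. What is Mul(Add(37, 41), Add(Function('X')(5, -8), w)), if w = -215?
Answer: Add(Rational(-134355, 8), Mul(Rational(39, 8), Pow(41, Rational(1, 2)))) ≈ -16763.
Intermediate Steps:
Function('X')(y, N) = Pow(Add(y, Pow(Add(y, Pow(Add(2, N), 2)), Rational(1, 2))), -1)
Mul(Add(37, 41), Add(Function('X')(5, -8), w)) = Mul(Add(37, 41), Add(Pow(Add(5, Pow(Add(5, Pow(Add(2, -8), 2)), Rational(1, 2))), -1), -215)) = Mul(78, Add(Pow(Add(5, Pow(Add(5, Pow(-6, 2)), Rational(1, 2))), -1), -215)) = Mul(78, Add(Pow(Add(5, Pow(Add(5, 36), Rational(1, 2))), -1), -215)) = Mul(78, Add(Pow(Add(5, Pow(41, Rational(1, 2))), -1), -215)) = Mul(78, Add(-215, Pow(Add(5, Pow(41, Rational(1, 2))), -1))) = Add(-16770, Mul(78, Pow(Add(5, Pow(41, Rational(1, 2))), -1)))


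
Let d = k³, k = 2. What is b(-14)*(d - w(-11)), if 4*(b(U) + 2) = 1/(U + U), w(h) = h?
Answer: -4275/112 ≈ -38.170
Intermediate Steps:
d = 8 (d = 2³ = 8)
b(U) = -2 + 1/(8*U) (b(U) = -2 + 1/(4*(U + U)) = -2 + 1/(4*((2*U))) = -2 + (1/(2*U))/4 = -2 + 1/(8*U))
b(-14)*(d - w(-11)) = (-2 + (⅛)/(-14))*(8 - 1*(-11)) = (-2 + (⅛)*(-1/14))*(8 + 11) = (-2 - 1/112)*19 = -225/112*19 = -4275/112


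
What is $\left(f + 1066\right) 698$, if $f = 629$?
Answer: $1183110$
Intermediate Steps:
$\left(f + 1066\right) 698 = \left(629 + 1066\right) 698 = 1695 \cdot 698 = 1183110$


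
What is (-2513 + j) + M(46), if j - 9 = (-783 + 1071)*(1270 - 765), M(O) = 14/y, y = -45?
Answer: 6432106/45 ≈ 1.4294e+5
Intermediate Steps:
M(O) = -14/45 (M(O) = 14/(-45) = 14*(-1/45) = -14/45)
j = 145449 (j = 9 + (-783 + 1071)*(1270 - 765) = 9 + 288*505 = 9 + 145440 = 145449)
(-2513 + j) + M(46) = (-2513 + 145449) - 14/45 = 142936 - 14/45 = 6432106/45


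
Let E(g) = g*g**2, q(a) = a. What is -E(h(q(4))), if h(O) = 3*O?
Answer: -1728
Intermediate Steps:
E(g) = g**3
-E(h(q(4))) = -(3*4)**3 = -1*12**3 = -1*1728 = -1728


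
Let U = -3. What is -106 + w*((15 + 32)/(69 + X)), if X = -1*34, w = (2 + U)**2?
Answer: -3663/35 ≈ -104.66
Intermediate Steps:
w = 1 (w = (2 - 3)**2 = (-1)**2 = 1)
X = -34
-106 + w*((15 + 32)/(69 + X)) = -106 + 1*((15 + 32)/(69 - 34)) = -106 + 1*(47/35) = -106 + 47/35 = -3663/35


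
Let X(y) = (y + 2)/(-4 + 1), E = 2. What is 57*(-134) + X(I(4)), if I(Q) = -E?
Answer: -7638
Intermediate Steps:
I(Q) = -2 (I(Q) = -1*2 = -2)
X(y) = -⅔ - y/3 (X(y) = (2 + y)/(-3) = (2 + y)*(-⅓) = -⅔ - y/3)
57*(-134) + X(I(4)) = 57*(-134) + (-⅔ - ⅓*(-2)) = -7638 + (-⅔ + ⅔) = -7638 + 0 = -7638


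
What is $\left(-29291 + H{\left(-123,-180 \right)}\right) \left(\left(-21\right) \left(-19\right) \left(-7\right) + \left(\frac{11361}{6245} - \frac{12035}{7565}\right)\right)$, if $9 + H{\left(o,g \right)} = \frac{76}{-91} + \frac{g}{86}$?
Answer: $\frac{3025712564848336266}{36972704405} \approx 8.1836 \cdot 10^{7}$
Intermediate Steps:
$H{\left(o,g \right)} = - \frac{895}{91} + \frac{g}{86}$ ($H{\left(o,g \right)} = -9 + \left(\frac{76}{-91} + \frac{g}{86}\right) = -9 + \left(76 \left(- \frac{1}{91}\right) + g \frac{1}{86}\right) = -9 + \left(- \frac{76}{91} + \frac{g}{86}\right) = - \frac{895}{91} + \frac{g}{86}$)
$\left(-29291 + H{\left(-123,-180 \right)}\right) \left(\left(-21\right) \left(-19\right) \left(-7\right) + \left(\frac{11361}{6245} - \frac{12035}{7565}\right)\right) = \left(-29291 + \left(- \frac{895}{91} + \frac{1}{86} \left(-180\right)\right)\right) \left(\left(-21\right) \left(-19\right) \left(-7\right) + \left(\frac{11361}{6245} - \frac{12035}{7565}\right)\right) = \left(-29291 - \frac{46675}{3913}\right) \left(399 \left(-7\right) + \left(11361 \cdot \frac{1}{6245} - \frac{2407}{1513}\right)\right) = \left(-29291 - \frac{46675}{3913}\right) \left(-2793 + \left(\frac{11361}{6245} - \frac{2407}{1513}\right)\right) = - \frac{114662358 \left(-2793 + \frac{2157478}{9448685}\right)}{3913} = \left(- \frac{114662358}{3913}\right) \left(- \frac{26388019727}{9448685}\right) = \frac{3025712564848336266}{36972704405}$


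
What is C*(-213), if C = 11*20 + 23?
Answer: -51759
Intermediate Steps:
C = 243 (C = 220 + 23 = 243)
C*(-213) = 243*(-213) = -51759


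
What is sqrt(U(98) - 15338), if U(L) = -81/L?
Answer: I*sqrt(3006410)/14 ≈ 123.85*I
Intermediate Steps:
sqrt(U(98) - 15338) = sqrt(-81/98 - 15338) = sqrt(-1503205/98) = I*sqrt(3006410)/14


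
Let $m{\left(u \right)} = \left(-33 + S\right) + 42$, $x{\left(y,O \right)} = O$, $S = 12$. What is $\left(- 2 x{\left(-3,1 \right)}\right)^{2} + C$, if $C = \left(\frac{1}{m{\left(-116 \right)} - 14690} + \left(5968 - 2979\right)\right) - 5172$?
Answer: $- \frac{31963752}{14669} \approx -2179.0$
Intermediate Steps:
$m{\left(u \right)} = 21$ ($m{\left(u \right)} = \left(-33 + 12\right) + 42 = -21 + 42 = 21$)
$C = - \frac{32022428}{14669}$ ($C = \left(\frac{1}{21 - 14690} + \left(5968 - 2979\right)\right) - 5172 = \left(\frac{1}{-14669} + \left(5968 - 2979\right)\right) - 5172 = \left(- \frac{1}{14669} + 2989\right) - 5172 = \frac{43845640}{14669} - 5172 = - \frac{32022428}{14669} \approx -2183.0$)
$\left(- 2 x{\left(-3,1 \right)}\right)^{2} + C = \left(\left(-2\right) 1\right)^{2} - \frac{32022428}{14669} = \left(-2\right)^{2} - \frac{32022428}{14669} = 4 - \frac{32022428}{14669} = - \frac{31963752}{14669}$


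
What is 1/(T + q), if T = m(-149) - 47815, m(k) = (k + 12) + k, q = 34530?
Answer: -1/13571 ≈ -7.3686e-5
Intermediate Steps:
m(k) = 12 + 2*k (m(k) = (12 + k) + k = 12 + 2*k)
T = -48101 (T = (12 + 2*(-149)) - 47815 = (12 - 298) - 47815 = -286 - 47815 = -48101)
1/(T + q) = 1/(-48101 + 34530) = 1/(-13571) = -1/13571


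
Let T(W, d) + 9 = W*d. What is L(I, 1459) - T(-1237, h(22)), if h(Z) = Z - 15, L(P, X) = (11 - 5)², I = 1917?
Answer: 8704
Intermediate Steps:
L(P, X) = 36 (L(P, X) = 6² = 36)
h(Z) = -15 + Z
T(W, d) = -9 + W*d
L(I, 1459) - T(-1237, h(22)) = 36 - (-9 - 1237*(-15 + 22)) = 36 - (-9 - 1237*7) = 36 - (-9 - 8659) = 36 - 1*(-8668) = 36 + 8668 = 8704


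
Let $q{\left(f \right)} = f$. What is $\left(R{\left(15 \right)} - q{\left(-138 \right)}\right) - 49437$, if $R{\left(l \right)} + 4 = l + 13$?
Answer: $-49275$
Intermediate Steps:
$R{\left(l \right)} = 9 + l$ ($R{\left(l \right)} = -4 + \left(l + 13\right) = -4 + \left(13 + l\right) = 9 + l$)
$\left(R{\left(15 \right)} - q{\left(-138 \right)}\right) - 49437 = \left(\left(9 + 15\right) - -138\right) - 49437 = \left(24 + 138\right) - 49437 = 162 - 49437 = -49275$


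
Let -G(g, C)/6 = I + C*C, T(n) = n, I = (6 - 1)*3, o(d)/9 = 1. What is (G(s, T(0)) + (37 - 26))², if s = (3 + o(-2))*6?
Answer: 6241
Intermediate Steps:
o(d) = 9 (o(d) = 9*1 = 9)
I = 15 (I = 5*3 = 15)
s = 72 (s = (3 + 9)*6 = 12*6 = 72)
G(g, C) = -90 - 6*C² (G(g, C) = -6*(15 + C*C) = -6*(15 + C²) = -90 - 6*C²)
(G(s, T(0)) + (37 - 26))² = ((-90 - 6*0²) + (37 - 26))² = ((-90 - 6*0) + 11)² = ((-90 + 0) + 11)² = (-90 + 11)² = (-79)² = 6241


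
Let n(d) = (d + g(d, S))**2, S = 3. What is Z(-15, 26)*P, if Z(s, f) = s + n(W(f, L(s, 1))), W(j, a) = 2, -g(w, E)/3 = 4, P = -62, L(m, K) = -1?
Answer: -5270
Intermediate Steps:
g(w, E) = -12 (g(w, E) = -3*4 = -12)
n(d) = (-12 + d)**2 (n(d) = (d - 12)**2 = (-12 + d)**2)
Z(s, f) = 100 + s (Z(s, f) = s + (-12 + 2)**2 = s + (-10)**2 = s + 100 = 100 + s)
Z(-15, 26)*P = (100 - 15)*(-62) = 85*(-62) = -5270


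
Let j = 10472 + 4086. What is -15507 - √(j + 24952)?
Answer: -15507 - 3*√4390 ≈ -15706.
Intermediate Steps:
j = 14558
-15507 - √(j + 24952) = -15507 - √(14558 + 24952) = -15507 - √39510 = -15507 - 3*√4390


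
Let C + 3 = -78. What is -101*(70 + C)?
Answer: 1111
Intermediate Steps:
C = -81 (C = -3 - 78 = -81)
-101*(70 + C) = -101*(70 - 81) = -101*(-11) = 1111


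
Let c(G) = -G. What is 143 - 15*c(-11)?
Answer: -22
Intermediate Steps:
143 - 15*c(-11) = 143 - (-15)*(-11) = 143 - 15*11 = 143 - 165 = -22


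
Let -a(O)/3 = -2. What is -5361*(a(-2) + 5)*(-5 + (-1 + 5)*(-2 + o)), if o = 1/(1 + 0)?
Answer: 530739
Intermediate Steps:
a(O) = 6 (a(O) = -3*(-2) = 6)
o = 1 (o = 1/1 = 1)
-5361*(a(-2) + 5)*(-5 + (-1 + 5)*(-2 + o)) = -5361*(6 + 5)*(-5 + (-1 + 5)*(-2 + 1)) = -58971*(-5 + 4*(-1)) = -58971*(-5 - 4) = -58971*(-9) = -5361*(-99) = 530739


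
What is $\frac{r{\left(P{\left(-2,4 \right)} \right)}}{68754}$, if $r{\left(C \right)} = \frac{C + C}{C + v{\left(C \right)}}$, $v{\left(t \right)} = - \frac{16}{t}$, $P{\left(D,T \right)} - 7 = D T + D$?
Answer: $- \frac{3}{80213} \approx -3.74 \cdot 10^{-5}$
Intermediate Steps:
$P{\left(D,T \right)} = 7 + D + D T$ ($P{\left(D,T \right)} = 7 + \left(D T + D\right) = 7 + \left(D + D T\right) = 7 + D + D T$)
$r{\left(C \right)} = \frac{2 C}{C - \frac{16}{C}}$ ($r{\left(C \right)} = \frac{C + C}{C - \frac{16}{C}} = \frac{2 C}{C - \frac{16}{C}}$)
$\frac{r{\left(P{\left(-2,4 \right)} \right)}}{68754} = \frac{2 \left(7 - 2 - 8\right)^{2} \frac{1}{-16 + \left(7 - 2 - 8\right)^{2}}}{68754} = \frac{2 \left(7 - 2 - 8\right)^{2}}{-16 + \left(7 - 2 - 8\right)^{2}} \cdot \frac{1}{68754} = \frac{2 \left(-3\right)^{2}}{-16 + \left(-3\right)^{2}} \cdot \frac{1}{68754} = 2 \cdot 9 \frac{1}{-16 + 9} \cdot \frac{1}{68754} = 2 \cdot 9 \frac{1}{-7} \cdot \frac{1}{68754} = 2 \cdot 9 \left(- \frac{1}{7}\right) \frac{1}{68754} = \left(- \frac{18}{7}\right) \frac{1}{68754} = - \frac{3}{80213}$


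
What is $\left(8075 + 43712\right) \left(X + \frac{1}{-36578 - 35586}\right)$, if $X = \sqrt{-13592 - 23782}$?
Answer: $- \frac{51787}{72164} + 51787 i \sqrt{37374} \approx -0.71763 + 1.0012 \cdot 10^{7} i$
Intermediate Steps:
$X = i \sqrt{37374}$ ($X = \sqrt{-37374} = i \sqrt{37374} \approx 193.32 i$)
$\left(8075 + 43712\right) \left(X + \frac{1}{-36578 - 35586}\right) = \left(8075 + 43712\right) \left(i \sqrt{37374} + \frac{1}{-36578 - 35586}\right) = 51787 \left(i \sqrt{37374} + \frac{1}{-72164}\right) = 51787 \left(i \sqrt{37374} - \frac{1}{72164}\right) = 51787 \left(- \frac{1}{72164} + i \sqrt{37374}\right) = - \frac{51787}{72164} + 51787 i \sqrt{37374}$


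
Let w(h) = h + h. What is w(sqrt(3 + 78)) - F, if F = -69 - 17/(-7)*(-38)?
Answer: 1255/7 ≈ 179.29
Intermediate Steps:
w(h) = 2*h
F = -1129/7 (F = -69 - 17*(-1/7)*(-38) = -69 + (17/7)*(-38) = -69 - 646/7 = -1129/7 ≈ -161.29)
w(sqrt(3 + 78)) - F = 2*sqrt(3 + 78) - 1*(-1129/7) = 2*sqrt(81) + 1129/7 = 2*9 + 1129/7 = 18 + 1129/7 = 1255/7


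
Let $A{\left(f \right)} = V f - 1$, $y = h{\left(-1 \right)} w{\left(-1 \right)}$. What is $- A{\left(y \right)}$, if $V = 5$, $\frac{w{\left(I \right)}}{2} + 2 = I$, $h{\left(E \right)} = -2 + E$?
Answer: $-89$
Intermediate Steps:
$w{\left(I \right)} = -4 + 2 I$
$y = 18$ ($y = \left(-2 - 1\right) \left(-4 + 2 \left(-1\right)\right) = - 3 \left(-4 - 2\right) = \left(-3\right) \left(-6\right) = 18$)
$A{\left(f \right)} = -1 + 5 f$ ($A{\left(f \right)} = 5 f - 1 = -1 + 5 f$)
$- A{\left(y \right)} = - (-1 + 5 \cdot 18) = - (-1 + 90) = \left(-1\right) 89 = -89$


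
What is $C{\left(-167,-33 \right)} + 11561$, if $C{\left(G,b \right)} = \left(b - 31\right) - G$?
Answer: $11664$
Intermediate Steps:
$C{\left(G,b \right)} = -31 + b - G$ ($C{\left(G,b \right)} = \left(b - 31\right) - G = \left(-31 + b\right) - G = -31 + b - G$)
$C{\left(-167,-33 \right)} + 11561 = \left(-31 - 33 - -167\right) + 11561 = \left(-31 - 33 + 167\right) + 11561 = 103 + 11561 = 11664$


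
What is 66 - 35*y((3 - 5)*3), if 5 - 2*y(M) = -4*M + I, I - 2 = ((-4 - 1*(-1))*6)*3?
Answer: -1023/2 ≈ -511.50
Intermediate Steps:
I = -52 (I = 2 + ((-4 - 1*(-1))*6)*3 = 2 + ((-4 + 1)*6)*3 = 2 - 3*6*3 = 2 - 18*3 = 2 - 54 = -52)
y(M) = 57/2 + 2*M (y(M) = 5/2 - (-4*M - 52)/2 = 5/2 - (-52 - 4*M)/2 = 5/2 + (26 + 2*M) = 57/2 + 2*M)
66 - 35*y((3 - 5)*3) = 66 - 35*(57/2 + 2*((3 - 5)*3)) = 66 - 35*(57/2 + 2*(-2*3)) = 66 - 35*(57/2 + 2*(-6)) = 66 - 35*(57/2 - 12) = 66 - 35*33/2 = 66 - 1155/2 = -1023/2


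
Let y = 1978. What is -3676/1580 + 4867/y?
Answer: 104683/781310 ≈ 0.13398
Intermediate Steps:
-3676/1580 + 4867/y = -3676/1580 + 4867/1978 = -3676*1/1580 + 4867*(1/1978) = -919/395 + 4867/1978 = 104683/781310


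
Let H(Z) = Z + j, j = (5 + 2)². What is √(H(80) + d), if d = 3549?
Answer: √3678 ≈ 60.646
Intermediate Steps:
j = 49 (j = 7² = 49)
H(Z) = 49 + Z (H(Z) = Z + 49 = 49 + Z)
√(H(80) + d) = √((49 + 80) + 3549) = √(129 + 3549) = √3678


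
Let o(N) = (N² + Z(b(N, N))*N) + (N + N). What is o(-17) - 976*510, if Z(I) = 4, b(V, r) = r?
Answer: -497573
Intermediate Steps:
o(N) = N² + 6*N (o(N) = (N² + 4*N) + (N + N) = (N² + 4*N) + 2*N = N² + 6*N)
o(-17) - 976*510 = -17*(6 - 17) - 976*510 = -17*(-11) - 497760 = 187 - 497760 = -497573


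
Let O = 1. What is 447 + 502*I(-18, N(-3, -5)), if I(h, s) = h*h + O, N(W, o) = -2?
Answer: 163597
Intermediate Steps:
I(h, s) = 1 + h² (I(h, s) = h*h + 1 = h² + 1 = 1 + h²)
447 + 502*I(-18, N(-3, -5)) = 447 + 502*(1 + (-18)²) = 447 + 502*(1 + 324) = 447 + 502*325 = 447 + 163150 = 163597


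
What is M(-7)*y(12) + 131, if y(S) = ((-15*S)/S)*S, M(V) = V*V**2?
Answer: 61871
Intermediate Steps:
M(V) = V**3
y(S) = -15*S
M(-7)*y(12) + 131 = (-7)**3*(-15*12) + 131 = -343*(-180) + 131 = 61740 + 131 = 61871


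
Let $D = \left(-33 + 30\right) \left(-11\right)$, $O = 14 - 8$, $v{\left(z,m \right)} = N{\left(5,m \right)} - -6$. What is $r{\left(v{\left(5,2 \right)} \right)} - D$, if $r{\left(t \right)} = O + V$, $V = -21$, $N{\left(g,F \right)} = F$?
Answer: $-48$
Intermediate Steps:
$v{\left(z,m \right)} = 6 + m$ ($v{\left(z,m \right)} = m - -6 = m + 6 = 6 + m$)
$O = 6$
$r{\left(t \right)} = -15$ ($r{\left(t \right)} = 6 - 21 = -15$)
$D = 33$ ($D = \left(-3\right) \left(-11\right) = 33$)
$r{\left(v{\left(5,2 \right)} \right)} - D = -15 - 33 = -48$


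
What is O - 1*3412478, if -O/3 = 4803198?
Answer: -17822072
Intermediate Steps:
O = -14409594 (O = -3*4803198 = -14409594)
O - 1*3412478 = -14409594 - 1*3412478 = -14409594 - 3412478 = -17822072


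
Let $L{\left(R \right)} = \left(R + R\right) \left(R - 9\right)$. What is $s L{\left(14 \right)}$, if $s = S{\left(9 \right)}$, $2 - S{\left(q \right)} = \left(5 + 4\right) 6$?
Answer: $-7280$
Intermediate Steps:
$S{\left(q \right)} = -52$ ($S{\left(q \right)} = 2 - \left(5 + 4\right) 6 = 2 - 9 \cdot 6 = 2 - 54 = -52$)
$L{\left(R \right)} = 2 R \left(-9 + R\right)$
$s = -52$
$s L{\left(14 \right)} = - 52 \cdot 2 \cdot 14 \left(-9 + 14\right) = - 52 \cdot 2 \cdot 14 \cdot 5 = \left(-52\right) 140 = -7280$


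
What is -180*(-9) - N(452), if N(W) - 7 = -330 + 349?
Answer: 1594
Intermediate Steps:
N(W) = 26 (N(W) = 7 + (-330 + 349) = 7 + 19 = 26)
-180*(-9) - N(452) = -180*(-9) - 1*26 = 1620 - 26 = 1594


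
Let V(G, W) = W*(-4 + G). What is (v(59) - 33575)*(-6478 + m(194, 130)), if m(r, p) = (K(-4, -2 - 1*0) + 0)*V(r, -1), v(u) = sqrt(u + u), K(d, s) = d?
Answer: 191981850 - 5718*sqrt(118) ≈ 1.9192e+8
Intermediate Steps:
v(u) = sqrt(2)*sqrt(u) (v(u) = sqrt(2*u) = sqrt(2)*sqrt(u))
m(r, p) = -16 + 4*r (m(r, p) = (-4 + 0)*(-(-4 + r)) = -4*(4 - r) = -16 + 4*r)
(v(59) - 33575)*(-6478 + m(194, 130)) = (sqrt(2)*sqrt(59) - 33575)*(-6478 + (-16 + 4*194)) = (sqrt(118) - 33575)*(-6478 + (-16 + 776)) = (-33575 + sqrt(118))*(-6478 + 760) = (-33575 + sqrt(118))*(-5718) = 191981850 - 5718*sqrt(118)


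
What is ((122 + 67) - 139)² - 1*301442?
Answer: -298942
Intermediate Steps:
((122 + 67) - 139)² - 1*301442 = (189 - 139)² - 301442 = 50² - 301442 = 2500 - 301442 = -298942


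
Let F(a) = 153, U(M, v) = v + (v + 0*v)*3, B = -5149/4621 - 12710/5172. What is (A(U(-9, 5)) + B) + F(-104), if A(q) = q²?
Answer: 6565616249/11949906 ≈ 549.43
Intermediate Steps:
B = -42681769/11949906 (B = -5149*1/4621 - 12710*1/5172 = -5149/4621 - 6355/2586 = -42681769/11949906 ≈ -3.5717)
U(M, v) = 4*v (U(M, v) = v + (v + 0)*3 = v + v*3 = v + 3*v = 4*v)
(A(U(-9, 5)) + B) + F(-104) = ((4*5)² - 42681769/11949906) + 153 = (20² - 42681769/11949906) + 153 = (400 - 42681769/11949906) + 153 = 4737280631/11949906 + 153 = 6565616249/11949906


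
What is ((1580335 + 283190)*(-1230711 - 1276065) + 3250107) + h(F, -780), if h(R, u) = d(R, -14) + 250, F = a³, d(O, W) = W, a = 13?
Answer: -4671436495057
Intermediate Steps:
F = 2197 (F = 13³ = 2197)
h(R, u) = 236 (h(R, u) = -14 + 250 = 236)
((1580335 + 283190)*(-1230711 - 1276065) + 3250107) + h(F, -780) = ((1580335 + 283190)*(-1230711 - 1276065) + 3250107) + 236 = (1863525*(-2506776) + 3250107) + 236 = (-4671439745400 + 3250107) + 236 = -4671436495293 + 236 = -4671436495057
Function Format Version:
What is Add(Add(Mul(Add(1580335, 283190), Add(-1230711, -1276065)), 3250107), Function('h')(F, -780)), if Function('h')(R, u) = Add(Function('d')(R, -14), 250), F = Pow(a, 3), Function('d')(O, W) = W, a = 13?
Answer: -4671436495057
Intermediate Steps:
F = 2197 (F = Pow(13, 3) = 2197)
Function('h')(R, u) = 236 (Function('h')(R, u) = Add(-14, 250) = 236)
Add(Add(Mul(Add(1580335, 283190), Add(-1230711, -1276065)), 3250107), Function('h')(F, -780)) = Add(Add(Mul(Add(1580335, 283190), Add(-1230711, -1276065)), 3250107), 236) = Add(Add(Mul(1863525, -2506776), 3250107), 236) = Add(Add(-4671439745400, 3250107), 236) = Add(-4671436495293, 236) = -4671436495057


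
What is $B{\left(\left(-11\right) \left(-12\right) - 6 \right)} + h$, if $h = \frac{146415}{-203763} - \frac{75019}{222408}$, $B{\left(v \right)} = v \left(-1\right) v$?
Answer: $- \frac{239841564728707}{15106173768} \approx -15877.0$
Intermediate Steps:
$B{\left(v \right)} = - v^{2}$ ($B{\left(v \right)} = - v v = - v^{2}$)
$h = - \frac{15949987939}{15106173768}$ ($h = 146415 \left(- \frac{1}{203763}\right) - \frac{75019}{222408} = - \frac{48805}{67921} - \frac{75019}{222408} = - \frac{15949987939}{15106173768} \approx -1.0559$)
$B{\left(\left(-11\right) \left(-12\right) - 6 \right)} + h = - \left(\left(-11\right) \left(-12\right) - 6\right)^{2} - \frac{15949987939}{15106173768} = - \left(132 - 6\right)^{2} - \frac{15949987939}{15106173768} = - 126^{2} - \frac{15949987939}{15106173768} = \left(-1\right) 15876 - \frac{15949987939}{15106173768} = -15876 - \frac{15949987939}{15106173768} = - \frac{239841564728707}{15106173768}$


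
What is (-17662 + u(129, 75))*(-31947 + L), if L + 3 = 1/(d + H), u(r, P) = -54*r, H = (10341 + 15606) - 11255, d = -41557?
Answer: 21139117503628/26865 ≈ 7.8686e+8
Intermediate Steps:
H = 14692 (H = 25947 - 11255 = 14692)
L = -80596/26865 (L = -3 + 1/(-41557 + 14692) = -3 + 1/(-26865) = -3 - 1/26865 = -80596/26865 ≈ -3.0000)
(-17662 + u(129, 75))*(-31947 + L) = (-17662 - 54*129)*(-31947 - 80596/26865) = (-17662 - 6966)*(-858336751/26865) = -24628*(-858336751/26865) = 21139117503628/26865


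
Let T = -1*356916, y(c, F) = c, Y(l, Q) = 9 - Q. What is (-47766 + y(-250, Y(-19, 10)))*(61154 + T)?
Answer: 14201308192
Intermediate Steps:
T = -356916
(-47766 + y(-250, Y(-19, 10)))*(61154 + T) = (-47766 - 250)*(61154 - 356916) = -48016*(-295762) = 14201308192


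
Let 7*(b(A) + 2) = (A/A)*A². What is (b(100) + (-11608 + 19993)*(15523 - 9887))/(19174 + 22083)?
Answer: 330815006/288799 ≈ 1145.5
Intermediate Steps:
b(A) = -2 + A²/7 (b(A) = -2 + ((A/A)*A²)/7 = -2 + (1*A²)/7 = -2 + A²/7)
(b(100) + (-11608 + 19993)*(15523 - 9887))/(19174 + 22083) = ((-2 + (⅐)*100²) + (-11608 + 19993)*(15523 - 9887))/(19174 + 22083) = ((-2 + (⅐)*10000) + 8385*5636)/41257 = ((-2 + 10000/7) + 47257860)*(1/41257) = (9986/7 + 47257860)*(1/41257) = (330815006/7)*(1/41257) = 330815006/288799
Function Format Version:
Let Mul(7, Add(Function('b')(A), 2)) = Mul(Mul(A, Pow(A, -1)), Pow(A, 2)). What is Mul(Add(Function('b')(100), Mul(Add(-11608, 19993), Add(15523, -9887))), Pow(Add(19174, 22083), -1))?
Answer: Rational(330815006, 288799) ≈ 1145.5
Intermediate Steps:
Function('b')(A) = Add(-2, Mul(Rational(1, 7), Pow(A, 2))) (Function('b')(A) = Add(-2, Mul(Rational(1, 7), Mul(Mul(A, Pow(A, -1)), Pow(A, 2)))) = Add(-2, Mul(Rational(1, 7), Mul(1, Pow(A, 2)))) = Add(-2, Mul(Rational(1, 7), Pow(A, 2))))
Mul(Add(Function('b')(100), Mul(Add(-11608, 19993), Add(15523, -9887))), Pow(Add(19174, 22083), -1)) = Mul(Add(Add(-2, Mul(Rational(1, 7), Pow(100, 2))), Mul(Add(-11608, 19993), Add(15523, -9887))), Pow(Add(19174, 22083), -1)) = Mul(Add(Add(-2, Mul(Rational(1, 7), 10000)), Mul(8385, 5636)), Pow(41257, -1)) = Mul(Add(Add(-2, Rational(10000, 7)), 47257860), Rational(1, 41257)) = Mul(Add(Rational(9986, 7), 47257860), Rational(1, 41257)) = Mul(Rational(330815006, 7), Rational(1, 41257)) = Rational(330815006, 288799)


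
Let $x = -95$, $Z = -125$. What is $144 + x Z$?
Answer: $12019$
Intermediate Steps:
$144 + x Z = 144 - -11875 = 144 + 11875 = 12019$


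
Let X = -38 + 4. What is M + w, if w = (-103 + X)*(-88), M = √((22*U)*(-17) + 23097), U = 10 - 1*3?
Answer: 12056 + √20479 ≈ 12199.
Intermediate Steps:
U = 7 (U = 10 - 3 = 7)
X = -34
M = √20479 (M = √((22*7)*(-17) + 23097) = √(154*(-17) + 23097) = √(-2618 + 23097) = √20479 ≈ 143.10)
w = 12056 (w = (-103 - 34)*(-88) = -137*(-88) = 12056)
M + w = √20479 + 12056 = 12056 + √20479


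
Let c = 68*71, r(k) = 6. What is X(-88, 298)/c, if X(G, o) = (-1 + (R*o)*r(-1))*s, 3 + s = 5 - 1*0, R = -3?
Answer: -5365/2414 ≈ -2.2225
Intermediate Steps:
s = 2 (s = -3 + (5 - 1*0) = -3 + (5 + 0) = -3 + 5 = 2)
X(G, o) = -2 - 36*o (X(G, o) = (-1 - 3*o*6)*2 = (-1 - 18*o)*2 = -2 - 36*o)
c = 4828
X(-88, 298)/c = (-2 - 36*298)/4828 = (-2 - 10728)*(1/4828) = -10730*1/4828 = -5365/2414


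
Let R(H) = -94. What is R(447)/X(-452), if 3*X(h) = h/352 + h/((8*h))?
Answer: 4136/17 ≈ 243.29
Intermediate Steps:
X(h) = 1/24 + h/1056 (X(h) = (h/352 + h/((8*h)))/3 = (h*(1/352) + h*(1/(8*h)))/3 = (h/352 + ⅛)/3 = (⅛ + h/352)/3 = 1/24 + h/1056)
R(447)/X(-452) = -94/(1/24 + (1/1056)*(-452)) = -94/(1/24 - 113/264) = -94/(-17/44) = -94*(-44/17) = 4136/17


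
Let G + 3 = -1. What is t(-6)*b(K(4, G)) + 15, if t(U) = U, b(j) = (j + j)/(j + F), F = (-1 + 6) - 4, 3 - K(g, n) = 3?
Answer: 15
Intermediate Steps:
G = -4 (G = -3 - 1 = -4)
K(g, n) = 0 (K(g, n) = 3 - 1*3 = 3 - 3 = 0)
F = 1 (F = 5 - 4 = 1)
b(j) = 2*j/(1 + j) (b(j) = (j + j)/(j + 1) = (2*j)/(1 + j) = 2*j/(1 + j))
t(-6)*b(K(4, G)) + 15 = -12*0/(1 + 0) + 15 = -12*0/1 + 15 = -12*0 + 15 = -6*0 + 15 = 0 + 15 = 15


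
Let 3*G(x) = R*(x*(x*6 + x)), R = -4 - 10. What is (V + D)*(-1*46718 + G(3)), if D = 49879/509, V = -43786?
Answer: 1045415011340/509 ≈ 2.0539e+9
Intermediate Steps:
D = 49879/509 (D = 49879*(1/509) = 49879/509 ≈ 97.994)
R = -14
G(x) = -98*x²/3 (G(x) = (-14*x*(x*6 + x))/3 = (-14*x*(6*x + x))/3 = (-14*x*7*x)/3 = (-98*x²)/3 = -98*x²/3)
(V + D)*(-1*46718 + G(3)) = (-43786 + 49879/509)*(-1*46718 - 98/3*3²) = -22237195*(-46718 - 98/3*9)/509 = -22237195*(-46718 - 294)/509 = -22237195/509*(-47012) = 1045415011340/509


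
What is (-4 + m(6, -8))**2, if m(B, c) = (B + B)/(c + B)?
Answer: 100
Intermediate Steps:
m(B, c) = 2*B/(B + c) (m(B, c) = (2*B)/(B + c) = 2*B/(B + c))
(-4 + m(6, -8))**2 = (-4 + 2*6/(6 - 8))**2 = (-4 + 2*6/(-2))**2 = (-4 + 2*6*(-1/2))**2 = (-4 - 6)**2 = (-10)**2 = 100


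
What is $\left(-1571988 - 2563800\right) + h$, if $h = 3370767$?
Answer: $-765021$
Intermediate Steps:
$\left(-1571988 - 2563800\right) + h = \left(-1571988 - 2563800\right) + 3370767 = -4135788 + 3370767 = -765021$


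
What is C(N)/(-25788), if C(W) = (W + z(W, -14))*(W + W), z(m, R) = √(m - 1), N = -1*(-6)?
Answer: -6/2149 - √5/2149 ≈ -0.0038325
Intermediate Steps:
N = 6
z(m, R) = √(-1 + m)
C(W) = 2*W*(W + √(-1 + W)) (C(W) = (W + √(-1 + W))*(W + W) = (W + √(-1 + W))*(2*W) = 2*W*(W + √(-1 + W)))
C(N)/(-25788) = (2*6*(6 + √(-1 + 6)))/(-25788) = (2*6*(6 + √5))*(-1/25788) = (72 + 12*√5)*(-1/25788) = -6/2149 - √5/2149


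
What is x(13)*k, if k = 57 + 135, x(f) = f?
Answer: 2496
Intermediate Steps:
k = 192
x(13)*k = 13*192 = 2496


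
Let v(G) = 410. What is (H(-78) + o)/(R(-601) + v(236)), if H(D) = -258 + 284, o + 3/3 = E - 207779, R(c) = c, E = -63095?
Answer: 270849/191 ≈ 1418.1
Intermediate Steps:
o = -270875 (o = -1 + (-63095 - 207779) = -1 - 270874 = -270875)
H(D) = 26
(H(-78) + o)/(R(-601) + v(236)) = (26 - 270875)/(-601 + 410) = -270849/(-191) = -270849*(-1/191) = 270849/191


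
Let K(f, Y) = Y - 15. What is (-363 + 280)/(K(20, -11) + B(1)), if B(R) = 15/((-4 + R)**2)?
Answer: 249/73 ≈ 3.4110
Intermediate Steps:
K(f, Y) = -15 + Y
B(R) = 15/(-4 + R)**2
(-363 + 280)/(K(20, -11) + B(1)) = (-363 + 280)/((-15 - 11) + 15/(-4 + 1)**2) = -83/(-26 + 15/(-3)**2) = -83/(-26 + 15*(1/9)) = -83/(-26 + 5/3) = -83/(-73/3) = -83*(-3/73) = 249/73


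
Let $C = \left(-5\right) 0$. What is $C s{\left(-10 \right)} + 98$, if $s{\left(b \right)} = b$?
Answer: $98$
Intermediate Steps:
$C = 0$
$C s{\left(-10 \right)} + 98 = 0 \left(-10\right) + 98 = 0 + 98 = 98$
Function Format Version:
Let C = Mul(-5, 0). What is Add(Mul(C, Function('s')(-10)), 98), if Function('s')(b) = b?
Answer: 98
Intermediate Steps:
C = 0
Add(Mul(C, Function('s')(-10)), 98) = Add(Mul(0, -10), 98) = Add(0, 98) = 98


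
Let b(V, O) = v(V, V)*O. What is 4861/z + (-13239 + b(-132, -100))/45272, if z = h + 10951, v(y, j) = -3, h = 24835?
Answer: -121483931/810051896 ≈ -0.14997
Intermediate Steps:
b(V, O) = -3*O
z = 35786 (z = 24835 + 10951 = 35786)
4861/z + (-13239 + b(-132, -100))/45272 = 4861/35786 + (-13239 - 3*(-100))/45272 = 4861*(1/35786) + (-13239 + 300)*(1/45272) = 4861/35786 - 12939*1/45272 = 4861/35786 - 12939/45272 = -121483931/810051896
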